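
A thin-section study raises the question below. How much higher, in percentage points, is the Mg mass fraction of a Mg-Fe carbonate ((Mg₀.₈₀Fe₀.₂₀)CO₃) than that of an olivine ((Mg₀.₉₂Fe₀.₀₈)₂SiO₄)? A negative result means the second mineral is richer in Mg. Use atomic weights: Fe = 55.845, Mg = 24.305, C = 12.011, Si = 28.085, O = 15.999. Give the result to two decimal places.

-9.23 percentage points

M((Mg₀.₈₀Fe₀.₂₀)CO₃) = 90.621 g/mol, so wt% Mg = 19.444/90.621 × 100 = 21.46%.
M((Mg₀.₉₂Fe₀.₀₈)₂SiO₄) = 145.737 g/mol, so wt% Mg = 44.721/145.737 × 100 = 30.69%.
21.46 − 30.69 = -9.23 pp.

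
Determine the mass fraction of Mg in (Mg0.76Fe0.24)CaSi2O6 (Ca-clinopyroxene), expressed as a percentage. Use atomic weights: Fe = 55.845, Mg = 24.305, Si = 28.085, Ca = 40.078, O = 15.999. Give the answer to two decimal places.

8.24 weight percent

Formula mass = 0.76×24.305 + 0.24×55.845 + 1×40.078 + 2×28.085 + 6×15.999 = 224.117 g/mol, of which 18.472 g is Mg.
So Mg makes up 18.472/224.117 = 0.0824 of the mass, i.e. 8.24%.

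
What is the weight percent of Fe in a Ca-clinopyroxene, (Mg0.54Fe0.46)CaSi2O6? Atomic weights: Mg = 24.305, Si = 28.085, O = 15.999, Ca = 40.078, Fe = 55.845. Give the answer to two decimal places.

11.12 mass %

Molar mass of (Mg0.54Fe0.46)CaSi2O6: 0.54·24.305 + 0.46·55.845 + 1·40.078 + 2·28.085 + 6·15.999 = 231.055 g/mol.
Mass of Fe per formula unit: 0.46 × 55.845 = 25.689 g.
Weight fraction Fe = 25.689 / 231.055 = 0.1112.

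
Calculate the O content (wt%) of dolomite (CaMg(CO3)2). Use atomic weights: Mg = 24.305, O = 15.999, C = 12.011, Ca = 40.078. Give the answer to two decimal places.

52.06 wt%

M(CaMg(CO3)2) = 184.399 g/mol.
O contributes 6 × 15.999 = 95.994 g per mole.
95.994/184.399 = 0.5206 → 52.06%.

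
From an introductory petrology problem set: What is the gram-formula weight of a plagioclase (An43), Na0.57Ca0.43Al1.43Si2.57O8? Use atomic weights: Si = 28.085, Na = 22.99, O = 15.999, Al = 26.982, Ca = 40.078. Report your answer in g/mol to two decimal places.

269.09 g/mol

M = 0.57·22.99 + 0.43·40.078 + 1.43·26.982 + 2.57·28.085 + 8·15.999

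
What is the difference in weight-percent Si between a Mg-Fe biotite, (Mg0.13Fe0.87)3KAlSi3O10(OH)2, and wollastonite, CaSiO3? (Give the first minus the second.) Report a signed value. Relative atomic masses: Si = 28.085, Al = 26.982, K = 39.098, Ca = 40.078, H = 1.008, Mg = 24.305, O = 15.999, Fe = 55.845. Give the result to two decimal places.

-7.31 percentage points

First mineral: 84.255 g Si in 499.573 g formula = 16.87 wt% Si.
Second mineral: 28.085 g Si in 116.160 g formula = 24.18 wt% Si.
16.87% − 24.18% gives a difference of -7.31 percentage points.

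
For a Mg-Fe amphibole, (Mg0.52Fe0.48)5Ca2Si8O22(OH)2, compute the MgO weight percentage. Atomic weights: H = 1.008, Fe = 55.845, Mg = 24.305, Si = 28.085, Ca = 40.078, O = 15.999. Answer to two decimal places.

Formula mass = 888.049 g/mol.
2.60 Mg → 2.6000 mol MgO per formula unit; M(MgO) = 40.304, so MgO mass = 104.790 g.
104.790/888.049 × 100 = 11.80 wt%.

11.80 wt%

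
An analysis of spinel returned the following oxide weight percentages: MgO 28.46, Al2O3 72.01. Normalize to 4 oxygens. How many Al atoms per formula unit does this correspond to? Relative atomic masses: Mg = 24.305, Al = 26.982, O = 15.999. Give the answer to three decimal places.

MgO: 28.46/40.304 = 0.70613 mol → 0.70613 mol Mg, 0.70613 mol O.
Al2O3: 72.01/101.961 = 0.70625 mol → 1.41250 mol Al, 2.11875 mol O.
Total oxygen = 2.82488 mol. Normalization factor = 4/2.82488 = 1.41599.
Al per 4 O = 1.41250 × 1.41599 = 2.000.

2.000 Al apfu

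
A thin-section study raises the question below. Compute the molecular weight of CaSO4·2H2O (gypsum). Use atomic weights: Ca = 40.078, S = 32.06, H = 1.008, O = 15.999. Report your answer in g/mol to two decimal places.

Ca: 1 × 40.078 = 40.0780
S: 1 × 32.06 = 32.0600
O: 6 × 15.999 = 95.9940
H: 4 × 1.008 = 4.0320
Summing the contributions gives the formula mass.

172.16 g/mol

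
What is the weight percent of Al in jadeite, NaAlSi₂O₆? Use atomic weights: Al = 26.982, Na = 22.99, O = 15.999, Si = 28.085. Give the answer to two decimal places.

13.35 mass %

M(NaAlSi₂O₆) = 202.136 g/mol.
Al contributes 1 × 26.982 = 26.982 g per mole.
26.982/202.136 = 0.1335 → 13.35%.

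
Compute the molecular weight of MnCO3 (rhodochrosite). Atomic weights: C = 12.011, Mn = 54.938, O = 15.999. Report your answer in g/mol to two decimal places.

The formula mass is the sum 1·54.938 + 1·12.011 + 3·15.999.

114.95 g/mol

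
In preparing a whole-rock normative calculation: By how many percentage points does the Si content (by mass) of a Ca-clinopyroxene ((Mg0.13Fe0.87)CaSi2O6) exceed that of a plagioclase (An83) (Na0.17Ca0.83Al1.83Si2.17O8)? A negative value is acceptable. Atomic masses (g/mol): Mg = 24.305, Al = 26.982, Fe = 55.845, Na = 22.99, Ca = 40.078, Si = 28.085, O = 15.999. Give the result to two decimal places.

0.90 percentage points

First mineral: 56.170 g Si in 243.987 g formula = 23.02 wt% Si.
Second mineral: 60.944 g Si in 275.487 g formula = 22.12 wt% Si.
23.02% − 22.12% gives a difference of 0.90 percentage points.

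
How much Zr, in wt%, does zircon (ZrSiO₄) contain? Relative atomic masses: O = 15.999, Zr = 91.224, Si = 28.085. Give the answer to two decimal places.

Formula mass = 1*91.224 + 1*28.085 + 4*15.999 = 183.305 g/mol, of which 91.224 g is Zr.
So Zr makes up 91.224/183.305 = 0.4977 of the mass, i.e. 49.77%.

49.77 wt%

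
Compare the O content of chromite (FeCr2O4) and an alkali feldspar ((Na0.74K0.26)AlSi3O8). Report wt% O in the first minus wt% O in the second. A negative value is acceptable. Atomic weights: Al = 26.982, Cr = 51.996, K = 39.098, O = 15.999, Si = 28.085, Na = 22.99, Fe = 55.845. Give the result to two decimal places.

First mineral: 63.996 g O in 223.833 g formula = 28.59 wt% O.
Second mineral: 127.992 g O in 266.407 g formula = 48.04 wt% O.
28.59% − 48.04% gives a difference of -19.45 percentage points.

-19.45 percentage points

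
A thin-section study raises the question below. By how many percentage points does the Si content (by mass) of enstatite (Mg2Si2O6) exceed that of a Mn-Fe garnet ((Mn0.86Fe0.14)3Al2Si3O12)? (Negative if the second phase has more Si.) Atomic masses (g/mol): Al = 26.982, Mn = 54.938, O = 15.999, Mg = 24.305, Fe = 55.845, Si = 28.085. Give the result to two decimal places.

10.97 percentage points

First mineral: 56.170 g Si in 200.774 g formula = 27.98 wt% Si.
Second mineral: 84.255 g Si in 495.402 g formula = 17.01 wt% Si.
27.98% − 17.01% gives a difference of 10.97 percentage points.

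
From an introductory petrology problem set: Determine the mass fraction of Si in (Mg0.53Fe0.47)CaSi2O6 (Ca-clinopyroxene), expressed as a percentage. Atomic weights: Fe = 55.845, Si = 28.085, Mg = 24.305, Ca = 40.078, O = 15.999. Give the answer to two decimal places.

24.28 wt%

M((Mg0.53Fe0.47)CaSi2O6) = 231.371 g/mol.
Si contributes 2 × 28.085 = 56.170 g per mole.
56.170/231.371 = 0.2428 → 24.28%.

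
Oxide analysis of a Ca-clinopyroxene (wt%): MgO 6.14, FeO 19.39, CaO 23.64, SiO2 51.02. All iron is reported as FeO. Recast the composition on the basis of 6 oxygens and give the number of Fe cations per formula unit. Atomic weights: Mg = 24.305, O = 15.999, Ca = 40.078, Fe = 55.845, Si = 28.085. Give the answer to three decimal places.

MgO: 6.14/40.304 = 0.15234 mol → 0.15234 mol Mg, 0.15234 mol O.
FeO: 19.39/71.844 = 0.26989 mol → 0.26989 mol Fe, 0.26989 mol O.
CaO: 23.64/56.077 = 0.42156 mol → 0.42156 mol Ca, 0.42156 mol O.
SiO2: 51.02/60.083 = 0.84916 mol → 0.84916 mol Si, 1.69832 mol O.
Total oxygen = 2.54211 mol. Normalization factor = 6/2.54211 = 2.36024.
Fe per 6 O = 0.26989 × 2.36024 = 0.637.

0.637 Fe apfu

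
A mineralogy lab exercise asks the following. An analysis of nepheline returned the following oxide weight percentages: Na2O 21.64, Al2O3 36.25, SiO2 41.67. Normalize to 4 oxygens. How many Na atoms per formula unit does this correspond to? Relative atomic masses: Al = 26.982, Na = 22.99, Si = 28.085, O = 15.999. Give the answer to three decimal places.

0.997 Na apfu

21.64 wt% Na2O ÷ 61.979 g/mol = 0.34915 mol, giving 0.69830 Na and 0.34915 O.
36.25 wt% Al2O3 ÷ 101.961 g/mol = 0.35553 mol, giving 0.71106 Al and 1.06659 O.
41.67 wt% SiO2 ÷ 60.083 g/mol = 0.69354 mol, giving 0.69354 Si and 1.38708 O.
Oxygen sums to 2.80282; scaling by 4/2.80282 = 1.42713 puts the formula on 4 O.
Na: 0.69830 × 1.42713 = 0.997 atoms per formula unit.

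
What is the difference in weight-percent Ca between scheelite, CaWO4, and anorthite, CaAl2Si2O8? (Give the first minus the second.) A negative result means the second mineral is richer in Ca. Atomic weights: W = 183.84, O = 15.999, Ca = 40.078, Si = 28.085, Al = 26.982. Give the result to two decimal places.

-0.49 percentage points

First mineral: 40.078 g Ca in 287.914 g formula = 13.92 wt% Ca.
Second mineral: 40.078 g Ca in 278.204 g formula = 14.41 wt% Ca.
13.92% − 14.41% gives a difference of -0.49 percentage points.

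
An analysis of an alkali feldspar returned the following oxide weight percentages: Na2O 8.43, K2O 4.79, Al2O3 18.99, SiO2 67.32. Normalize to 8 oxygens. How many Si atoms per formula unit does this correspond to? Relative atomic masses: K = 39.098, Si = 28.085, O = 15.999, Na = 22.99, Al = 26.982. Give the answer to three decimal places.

Na2O: 8.43/61.979 = 0.13601 mol → 0.27202 mol Na, 0.13601 mol O.
K2O: 4.79/94.195 = 0.05085 mol → 0.10170 mol K, 0.05085 mol O.
Al2O3: 18.99/101.961 = 0.18625 mol → 0.37250 mol Al, 0.55875 mol O.
SiO2: 67.32/60.083 = 1.12045 mol → 1.12045 mol Si, 2.24090 mol O.
Total oxygen = 2.98651 mol. Normalization factor = 8/2.98651 = 2.67871.
Si per 8 O = 1.12045 × 2.67871 = 3.001.

3.001 Si apfu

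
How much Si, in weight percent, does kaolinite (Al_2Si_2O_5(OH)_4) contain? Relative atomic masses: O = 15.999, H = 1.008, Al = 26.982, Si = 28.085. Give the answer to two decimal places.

21.76 weight percent

M(Al_2Si_2O_5(OH)_4) = 258.157 g/mol.
Si contributes 2 × 28.085 = 56.170 g per mole.
56.170/258.157 = 0.2176 → 21.76%.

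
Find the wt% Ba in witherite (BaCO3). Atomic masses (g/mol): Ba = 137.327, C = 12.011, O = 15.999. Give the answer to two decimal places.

69.59 weight percent

Molar mass of BaCO3: 1×137.327 + 1×12.011 + 3×15.999 = 197.335 g/mol.
Mass of Ba per formula unit: 1 × 137.327 = 137.327 g.
Weight fraction Ba = 137.327 / 197.335 = 0.6959.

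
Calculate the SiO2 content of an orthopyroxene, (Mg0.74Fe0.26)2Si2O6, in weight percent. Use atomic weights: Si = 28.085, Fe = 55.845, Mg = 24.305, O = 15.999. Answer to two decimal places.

Molar mass of (Mg0.74Fe0.26)2Si2O6 = 1.48·24.305 + 0.52·55.845 + 2·28.085 + 6·15.999 = 217.175 g/mol.
Each formula unit contains 2 Si, equivalent to 2/1 = 2.0000 mol SiO2.
M(SiO2) = 1×28.085 + 2×15.999 = 60.083 g/mol.
Mass of SiO2 per formula unit = 2.0000 × 60.083 = 120.166 g.
SiO2 wt% = 120.166 / 217.175 × 100 = 55.33%.

55.33 wt%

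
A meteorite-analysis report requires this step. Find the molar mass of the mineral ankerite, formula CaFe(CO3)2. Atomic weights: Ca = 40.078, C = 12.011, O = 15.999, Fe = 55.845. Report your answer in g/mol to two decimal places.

M = 1·40.078 + 1·55.845 + 2·12.011 + 6·15.999

215.94 g/mol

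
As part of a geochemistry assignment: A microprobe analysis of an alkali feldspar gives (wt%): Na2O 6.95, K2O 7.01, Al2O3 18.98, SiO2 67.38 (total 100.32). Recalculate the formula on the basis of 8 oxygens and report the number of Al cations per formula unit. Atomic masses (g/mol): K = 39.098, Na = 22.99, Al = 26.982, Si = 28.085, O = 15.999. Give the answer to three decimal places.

0.997 Al apfu

Na2O (M=61.979): mol = 0.11213; Na = 0.22426, O = 0.11213.
K2O (M=94.195): mol = 0.07442; K = 0.14884, O = 0.07442.
Al2O3 (M=101.961): mol = 0.18615; Al = 0.37230, O = 0.55845.
SiO2 (M=60.083): mol = 1.12145; Si = 1.12145, O = 2.24290.
ΣO = 2.98790; factor = 8/ΣO = 2.67747.
Al apfu = 0.37230 × 2.67747 = 0.997.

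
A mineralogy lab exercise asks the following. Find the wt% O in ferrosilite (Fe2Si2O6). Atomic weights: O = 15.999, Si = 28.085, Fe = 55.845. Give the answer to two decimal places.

36.38 weight percent

M(Fe2Si2O6) = 263.854 g/mol.
O contributes 6 × 15.999 = 95.994 g per mole.
95.994/263.854 = 0.3638 → 36.38%.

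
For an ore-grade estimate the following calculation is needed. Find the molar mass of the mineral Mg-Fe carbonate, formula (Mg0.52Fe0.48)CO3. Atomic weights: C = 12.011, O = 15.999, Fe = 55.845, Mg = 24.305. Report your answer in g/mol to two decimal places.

The formula mass is the sum 0.52·24.305 + 0.48·55.845 + 1·12.011 + 3·15.999.

99.45 g/mol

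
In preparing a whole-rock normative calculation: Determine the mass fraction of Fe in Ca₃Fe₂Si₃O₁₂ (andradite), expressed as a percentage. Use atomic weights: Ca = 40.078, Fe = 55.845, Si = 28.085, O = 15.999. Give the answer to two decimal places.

M(Ca₃Fe₂Si₃O₁₂) = 508.167 g/mol.
Fe contributes 2 × 55.845 = 111.690 g per mole.
111.690/508.167 = 0.2198 → 21.98%.

21.98 mass %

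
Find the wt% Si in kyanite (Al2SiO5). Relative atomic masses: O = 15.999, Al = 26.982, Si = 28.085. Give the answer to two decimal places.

Molar mass of Al2SiO5: 2*26.982 + 1*28.085 + 5*15.999 = 162.044 g/mol.
Mass of Si per formula unit: 1 × 28.085 = 28.085 g.
Weight fraction Si = 28.085 / 162.044 = 0.1733.

17.33 mass %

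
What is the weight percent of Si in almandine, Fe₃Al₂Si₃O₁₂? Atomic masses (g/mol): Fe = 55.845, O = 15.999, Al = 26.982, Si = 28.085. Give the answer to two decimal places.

16.93 wt%

Molar mass of Fe₃Al₂Si₃O₁₂: 3·55.845 + 2·26.982 + 3·28.085 + 12·15.999 = 497.742 g/mol.
Mass of Si per formula unit: 3 × 28.085 = 84.255 g.
Weight fraction Si = 84.255 / 497.742 = 0.1693.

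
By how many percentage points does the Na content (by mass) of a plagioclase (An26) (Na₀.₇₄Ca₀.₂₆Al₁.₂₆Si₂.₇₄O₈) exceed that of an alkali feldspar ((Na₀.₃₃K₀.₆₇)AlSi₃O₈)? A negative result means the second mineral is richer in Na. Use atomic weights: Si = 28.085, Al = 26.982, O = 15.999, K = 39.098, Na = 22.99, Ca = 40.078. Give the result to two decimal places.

3.61 percentage points

Na in Na₀.₇₄Ca₀.₂₆Al₁.₂₆Si₂.₇₄O₈: molar mass 266.375 g/mol; 0.74×22.99 = 17.013 g → 6.39 wt%.
Na in (Na₀.₃₃K₀.₆₇)AlSi₃O₈: molar mass 273.011 g/mol; 0.33×22.99 = 7.587 g → 2.78 wt%.
Difference = 6.39 − 2.78 = 3.61 percentage points.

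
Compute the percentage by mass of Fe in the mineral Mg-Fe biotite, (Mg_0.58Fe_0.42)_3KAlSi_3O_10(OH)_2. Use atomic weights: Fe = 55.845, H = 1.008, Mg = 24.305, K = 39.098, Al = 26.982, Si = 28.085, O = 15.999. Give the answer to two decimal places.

15.40 weight percent

Formula mass = 1.74·24.305 + 1.26·55.845 + 1·39.098 + 1·26.982 + 3·28.085 + 12·15.999 + 2·1.008 = 456.994 g/mol, of which 70.365 g is Fe.
So Fe makes up 70.365/456.994 = 0.1540 of the mass, i.e. 15.40%.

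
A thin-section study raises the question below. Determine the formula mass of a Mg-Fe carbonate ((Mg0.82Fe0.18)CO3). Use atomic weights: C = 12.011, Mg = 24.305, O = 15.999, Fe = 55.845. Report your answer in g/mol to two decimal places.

89.99 g/mol

M = 0.82*24.305 + 0.18*55.845 + 1*12.011 + 3*15.999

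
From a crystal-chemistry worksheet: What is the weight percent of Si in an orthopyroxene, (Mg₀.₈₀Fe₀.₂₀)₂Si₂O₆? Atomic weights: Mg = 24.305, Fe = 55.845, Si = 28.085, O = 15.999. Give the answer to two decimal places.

26.32 mass %

M((Mg₀.₈₀Fe₀.₂₀)₂Si₂O₆) = 213.390 g/mol.
Si contributes 2 × 28.085 = 56.170 g per mole.
56.170/213.390 = 0.2632 → 26.32%.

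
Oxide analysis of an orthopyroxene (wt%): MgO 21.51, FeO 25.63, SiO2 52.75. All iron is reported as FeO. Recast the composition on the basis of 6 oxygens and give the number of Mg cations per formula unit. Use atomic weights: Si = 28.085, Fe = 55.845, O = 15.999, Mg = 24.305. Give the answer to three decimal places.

1.210 Mg apfu

21.51 wt% MgO ÷ 40.304 g/mol = 0.53369 mol, giving 0.53369 Mg and 0.53369 O.
25.63 wt% FeO ÷ 71.844 g/mol = 0.35675 mol, giving 0.35675 Fe and 0.35675 O.
52.75 wt% SiO2 ÷ 60.083 g/mol = 0.87795 mol, giving 0.87795 Si and 1.75590 O.
Oxygen sums to 2.64634; scaling by 6/2.64634 = 2.26728 puts the formula on 6 O.
Mg: 0.53369 × 2.26728 = 1.210 atoms per formula unit.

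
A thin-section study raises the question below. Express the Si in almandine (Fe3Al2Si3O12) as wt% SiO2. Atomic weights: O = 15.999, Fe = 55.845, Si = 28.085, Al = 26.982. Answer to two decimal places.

36.21 wt%

Formula mass = 497.742 g/mol.
3 Si → 3.0000 mol SiO2 per formula unit; M(SiO2) = 60.083, so SiO2 mass = 180.249 g.
180.249/497.742 × 100 = 36.21 wt%.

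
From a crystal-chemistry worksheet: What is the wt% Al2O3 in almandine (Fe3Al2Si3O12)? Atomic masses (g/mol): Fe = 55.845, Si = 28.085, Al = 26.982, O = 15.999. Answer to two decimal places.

M(Fe3Al2Si3O12) = 497.742 g/mol; M(Al2O3) = 101.961 g/mol.
Moles Al2O3 per formula unit = 2 Al ÷ 2 = 1.0000.
Al2O3 fraction = (1.0000 × 101.961) / 497.742 = 101.961/497.742 = 0.2048.

20.48 wt%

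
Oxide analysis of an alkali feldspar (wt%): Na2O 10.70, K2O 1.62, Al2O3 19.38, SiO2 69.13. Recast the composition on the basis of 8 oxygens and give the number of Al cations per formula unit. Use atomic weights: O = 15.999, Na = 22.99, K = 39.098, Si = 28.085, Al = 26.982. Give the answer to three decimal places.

0.993 Al apfu

Na2O: 10.70/61.979 = 0.17264 mol → 0.34528 mol Na, 0.17264 mol O.
K2O: 1.62/94.195 = 0.01720 mol → 0.03440 mol K, 0.01720 mol O.
Al2O3: 19.38/101.961 = 0.19007 mol → 0.38014 mol Al, 0.57021 mol O.
SiO2: 69.13/60.083 = 1.15058 mol → 1.15058 mol Si, 2.30116 mol O.
Total oxygen = 3.06121 mol. Normalization factor = 8/3.06121 = 2.61335.
Al per 8 O = 0.38014 × 2.61335 = 0.993.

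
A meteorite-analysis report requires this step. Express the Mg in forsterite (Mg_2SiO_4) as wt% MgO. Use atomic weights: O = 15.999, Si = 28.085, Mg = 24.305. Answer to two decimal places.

57.29 wt%

Formula mass = 140.691 g/mol.
2 Mg → 2.0000 mol MgO per formula unit; M(MgO) = 40.304, so MgO mass = 80.608 g.
80.608/140.691 × 100 = 57.29 wt%.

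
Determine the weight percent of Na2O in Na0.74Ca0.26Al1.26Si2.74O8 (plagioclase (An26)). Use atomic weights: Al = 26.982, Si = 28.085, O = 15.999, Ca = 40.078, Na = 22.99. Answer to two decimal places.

8.61 wt%

M(Na0.74Ca0.26Al1.26Si2.74O8) = 266.375 g/mol; M(Na2O) = 61.979 g/mol.
Moles Na2O per formula unit = 0.74 Na ÷ 2 = 0.3700.
Na2O fraction = (0.3700 × 61.979) / 266.375 = 22.932/266.375 = 0.0861.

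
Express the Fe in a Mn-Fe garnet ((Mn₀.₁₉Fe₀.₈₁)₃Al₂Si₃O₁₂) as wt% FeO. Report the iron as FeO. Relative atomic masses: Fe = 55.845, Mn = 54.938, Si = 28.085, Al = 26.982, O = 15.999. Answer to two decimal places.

35.11 wt%

Formula mass = 497.225 g/mol.
2.43 Fe → 2.4300 mol FeO per formula unit; M(FeO) = 71.844, so FeO mass = 174.581 g.
174.581/497.225 × 100 = 35.11 wt%.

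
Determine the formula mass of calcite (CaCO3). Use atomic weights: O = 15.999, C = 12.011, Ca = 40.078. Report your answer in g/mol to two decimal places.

Ca: 1 × 40.078 = 40.0780
C: 1 × 12.011 = 12.0110
O: 3 × 15.999 = 47.9970
Summing the contributions gives the formula mass.

100.09 g/mol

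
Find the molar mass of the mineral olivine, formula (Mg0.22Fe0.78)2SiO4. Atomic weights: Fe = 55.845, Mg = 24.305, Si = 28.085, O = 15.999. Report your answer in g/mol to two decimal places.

Mg: 0.44 × 24.305 = 10.6942
Fe: 1.56 × 55.845 = 87.1182
Si: 1 × 28.085 = 28.0850
O: 4 × 15.999 = 63.9960
Summing the contributions gives the formula mass.

189.89 g/mol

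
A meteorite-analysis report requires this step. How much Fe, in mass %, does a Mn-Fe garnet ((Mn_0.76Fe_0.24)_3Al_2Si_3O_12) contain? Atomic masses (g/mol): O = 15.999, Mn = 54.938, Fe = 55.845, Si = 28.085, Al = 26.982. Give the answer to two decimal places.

Molar mass of (Mn_0.76Fe_0.24)_3Al_2Si_3O_12: 2.28*54.938 + 0.72*55.845 + 2*26.982 + 3*28.085 + 12*15.999 = 495.674 g/mol.
Mass of Fe per formula unit: 0.72 × 55.845 = 40.208 g.
Weight fraction Fe = 40.208 / 495.674 = 0.0811.

8.11 mass %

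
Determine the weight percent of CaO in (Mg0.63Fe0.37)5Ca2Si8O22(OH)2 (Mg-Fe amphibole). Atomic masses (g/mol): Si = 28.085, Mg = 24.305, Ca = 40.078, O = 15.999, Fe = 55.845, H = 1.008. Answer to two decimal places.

12.88 wt%

Formula mass = 870.702 g/mol.
2 Ca → 2.0000 mol CaO per formula unit; M(CaO) = 56.077, so CaO mass = 112.154 g.
112.154/870.702 × 100 = 12.88 wt%.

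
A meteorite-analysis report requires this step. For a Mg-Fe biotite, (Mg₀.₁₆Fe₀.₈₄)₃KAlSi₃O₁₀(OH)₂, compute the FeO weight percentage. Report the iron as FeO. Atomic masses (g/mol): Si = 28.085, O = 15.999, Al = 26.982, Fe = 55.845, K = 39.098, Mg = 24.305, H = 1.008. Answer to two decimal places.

Molar mass of (Mg₀.₁₆Fe₀.₈₄)₃KAlSi₃O₁₀(OH)₂ = 0.48*24.305 + 2.52*55.845 + 1*39.098 + 1*26.982 + 3*28.085 + 12*15.999 + 2*1.008 = 496.735 g/mol.
Each formula unit contains 2.52 Fe, equivalent to 2.52/1 = 2.5200 mol FeO.
M(FeO) = 1×55.845 + 1×15.999 = 71.844 g/mol.
Mass of FeO per formula unit = 2.5200 × 71.844 = 181.047 g.
FeO wt% = 181.047 / 496.735 × 100 = 36.45%.

36.45 wt%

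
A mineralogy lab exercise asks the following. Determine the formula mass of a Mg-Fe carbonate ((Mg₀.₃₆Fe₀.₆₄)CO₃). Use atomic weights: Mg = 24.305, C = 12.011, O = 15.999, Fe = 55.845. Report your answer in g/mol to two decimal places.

M = 0.36(24.305) + 0.64(55.845) + 1(12.011) + 3(15.999)

104.50 g/mol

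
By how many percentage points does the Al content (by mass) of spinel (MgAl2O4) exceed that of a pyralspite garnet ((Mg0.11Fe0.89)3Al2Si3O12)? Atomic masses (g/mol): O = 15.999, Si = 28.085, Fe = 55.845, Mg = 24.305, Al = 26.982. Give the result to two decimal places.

26.86 percentage points

Al in MgAl2O4: molar mass 142.265 g/mol; 2×26.982 = 53.964 g → 37.93 wt%.
Al in (Mg0.11Fe0.89)3Al2Si3O12: molar mass 487.334 g/mol; 2×26.982 = 53.964 g → 11.07 wt%.
Difference = 37.93 − 11.07 = 26.86 percentage points.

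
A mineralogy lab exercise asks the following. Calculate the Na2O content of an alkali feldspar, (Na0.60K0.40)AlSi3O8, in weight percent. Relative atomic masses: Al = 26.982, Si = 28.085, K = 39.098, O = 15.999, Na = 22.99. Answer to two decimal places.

Formula mass = 268.662 g/mol.
0.60 Na → 0.3000 mol Na2O per formula unit; M(Na2O) = 61.979, so Na2O mass = 18.594 g.
18.594/268.662 × 100 = 6.92 wt%.

6.92 wt%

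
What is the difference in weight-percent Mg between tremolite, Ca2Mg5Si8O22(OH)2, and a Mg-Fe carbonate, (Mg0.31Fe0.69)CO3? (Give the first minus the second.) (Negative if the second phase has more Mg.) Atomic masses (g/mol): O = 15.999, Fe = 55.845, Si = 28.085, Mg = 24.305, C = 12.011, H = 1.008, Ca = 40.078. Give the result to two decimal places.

Mg in Ca2Mg5Si8O22(OH)2: molar mass 812.353 g/mol; 5×24.305 = 121.525 g → 14.96 wt%.
Mg in (Mg0.31Fe0.69)CO3: molar mass 106.076 g/mol; 0.31×24.305 = 7.535 g → 7.10 wt%.
Difference = 14.96 − 7.10 = 7.86 percentage points.

7.86 percentage points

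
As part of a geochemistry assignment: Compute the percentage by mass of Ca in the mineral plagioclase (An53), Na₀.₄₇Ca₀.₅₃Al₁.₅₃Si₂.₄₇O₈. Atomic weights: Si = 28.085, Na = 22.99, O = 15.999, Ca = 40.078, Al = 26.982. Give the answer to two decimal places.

Molar mass of Na₀.₄₇Ca₀.₅₃Al₁.₅₃Si₂.₄₇O₈: 0.47*22.99 + 0.53*40.078 + 1.53*26.982 + 2.47*28.085 + 8*15.999 = 270.691 g/mol.
Mass of Ca per formula unit: 0.53 × 40.078 = 21.241 g.
Weight fraction Ca = 21.241 / 270.691 = 0.0785.

7.85 weight percent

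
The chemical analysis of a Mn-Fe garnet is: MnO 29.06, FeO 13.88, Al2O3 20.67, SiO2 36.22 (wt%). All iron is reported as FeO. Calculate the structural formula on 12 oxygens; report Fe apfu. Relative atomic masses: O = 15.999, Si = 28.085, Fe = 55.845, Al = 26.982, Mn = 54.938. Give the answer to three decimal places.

0.959 Fe apfu

MnO: 29.06/70.937 = 0.40966 mol → 0.40966 mol Mn, 0.40966 mol O.
FeO: 13.88/71.844 = 0.19320 mol → 0.19320 mol Fe, 0.19320 mol O.
Al2O3: 20.67/101.961 = 0.20272 mol → 0.40544 mol Al, 0.60816 mol O.
SiO2: 36.22/60.083 = 0.60283 mol → 0.60283 mol Si, 1.20566 mol O.
Total oxygen = 2.41668 mol. Normalization factor = 12/2.41668 = 4.96549.
Fe per 12 O = 0.19320 × 4.96549 = 0.959.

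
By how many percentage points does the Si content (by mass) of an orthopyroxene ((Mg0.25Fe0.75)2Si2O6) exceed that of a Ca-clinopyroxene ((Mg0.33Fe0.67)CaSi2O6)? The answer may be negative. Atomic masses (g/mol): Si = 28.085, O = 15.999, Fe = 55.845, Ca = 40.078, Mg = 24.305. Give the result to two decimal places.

M((Mg0.25Fe0.75)2Si2O6) = 248.084 g/mol, so wt% Si = 56.170/248.084 × 100 = 22.64%.
M((Mg0.33Fe0.67)CaSi2O6) = 237.679 g/mol, so wt% Si = 56.170/237.679 × 100 = 23.63%.
22.64 − 23.63 = -0.99 pp.

-0.99 percentage points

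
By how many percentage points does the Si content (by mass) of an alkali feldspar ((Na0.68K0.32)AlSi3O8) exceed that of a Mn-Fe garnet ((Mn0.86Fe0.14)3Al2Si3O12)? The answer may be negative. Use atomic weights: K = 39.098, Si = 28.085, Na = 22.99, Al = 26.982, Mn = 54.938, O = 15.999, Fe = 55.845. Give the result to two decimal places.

First mineral: 84.255 g Si in 267.374 g formula = 31.51 wt% Si.
Second mineral: 84.255 g Si in 495.402 g formula = 17.01 wt% Si.
31.51% − 17.01% gives a difference of 14.50 percentage points.

14.50 percentage points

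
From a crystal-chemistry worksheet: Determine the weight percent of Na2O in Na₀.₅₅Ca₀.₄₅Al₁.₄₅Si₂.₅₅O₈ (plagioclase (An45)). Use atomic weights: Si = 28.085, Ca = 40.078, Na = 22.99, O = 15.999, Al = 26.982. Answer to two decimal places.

6.33 wt%

M(Na₀.₅₅Ca₀.₄₅Al₁.₄₅Si₂.₅₅O₈) = 269.412 g/mol; M(Na2O) = 61.979 g/mol.
Moles Na2O per formula unit = 0.55 Na ÷ 2 = 0.2750.
Na2O fraction = (0.2750 × 61.979) / 269.412 = 17.044/269.412 = 0.0633.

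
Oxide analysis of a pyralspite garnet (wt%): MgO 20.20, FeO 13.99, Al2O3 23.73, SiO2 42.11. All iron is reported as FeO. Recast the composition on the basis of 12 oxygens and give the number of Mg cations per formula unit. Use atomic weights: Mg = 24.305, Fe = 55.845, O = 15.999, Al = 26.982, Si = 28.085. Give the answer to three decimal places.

2.151 Mg apfu

MgO (M=40.304): mol = 0.50119; Mg = 0.50119, O = 0.50119.
FeO (M=71.844): mol = 0.19473; Fe = 0.19473, O = 0.19473.
Al2O3 (M=101.961): mol = 0.23274; Al = 0.46548, O = 0.69822.
SiO2 (M=60.083): mol = 0.70086; Si = 0.70086, O = 1.40172.
ΣO = 2.79586; factor = 12/ΣO = 4.29206.
Mg apfu = 0.50119 × 4.29206 = 2.151.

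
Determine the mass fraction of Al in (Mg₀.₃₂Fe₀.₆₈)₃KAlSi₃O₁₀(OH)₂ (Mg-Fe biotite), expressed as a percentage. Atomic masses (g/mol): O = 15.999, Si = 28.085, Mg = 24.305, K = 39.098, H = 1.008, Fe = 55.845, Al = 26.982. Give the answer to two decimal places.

5.60 wt%

M((Mg₀.₃₂Fe₀.₆₈)₃KAlSi₃O₁₀(OH)₂) = 481.596 g/mol.
Al contributes 1 × 26.982 = 26.982 g per mole.
26.982/481.596 = 0.0560 → 5.60%.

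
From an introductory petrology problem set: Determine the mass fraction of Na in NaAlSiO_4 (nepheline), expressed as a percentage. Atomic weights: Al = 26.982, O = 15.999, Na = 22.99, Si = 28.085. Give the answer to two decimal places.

M(NaAlSiO_4) = 142.053 g/mol.
Na contributes 1 × 22.99 = 22.990 g per mole.
22.990/142.053 = 0.1618 → 16.18%.

16.18 wt%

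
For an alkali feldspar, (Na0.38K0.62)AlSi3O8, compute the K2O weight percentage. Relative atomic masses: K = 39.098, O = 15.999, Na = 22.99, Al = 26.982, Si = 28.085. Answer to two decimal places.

10.73 wt%

Formula mass = 272.206 g/mol.
0.62 K → 0.3100 mol K2O per formula unit; M(K2O) = 94.195, so K2O mass = 29.200 g.
29.200/272.206 × 100 = 10.73 wt%.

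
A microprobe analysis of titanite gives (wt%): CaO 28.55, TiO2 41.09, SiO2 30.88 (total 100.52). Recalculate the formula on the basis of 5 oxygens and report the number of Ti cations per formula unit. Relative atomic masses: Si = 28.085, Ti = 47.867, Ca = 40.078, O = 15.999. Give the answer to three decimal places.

1.003 Ti apfu

CaO (M=56.077): mol = 0.50912; Ca = 0.50912, O = 0.50912.
TiO2 (M=79.865): mol = 0.51449; Ti = 0.51449, O = 1.02898.
SiO2 (M=60.083): mol = 0.51396; Si = 0.51396, O = 1.02792.
ΣO = 2.56602; factor = 5/ΣO = 1.94854.
Ti apfu = 0.51449 × 1.94854 = 1.003.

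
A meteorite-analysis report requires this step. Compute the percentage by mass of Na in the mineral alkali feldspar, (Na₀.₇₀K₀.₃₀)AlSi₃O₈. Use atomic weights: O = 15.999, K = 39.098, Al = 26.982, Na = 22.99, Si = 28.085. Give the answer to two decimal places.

6.03 weight percent

Molar mass of (Na₀.₇₀K₀.₃₀)AlSi₃O₈: 0.70*22.99 + 0.30*39.098 + 1*26.982 + 3*28.085 + 8*15.999 = 267.051 g/mol.
Mass of Na per formula unit: 0.70 × 22.99 = 16.093 g.
Weight fraction Na = 16.093 / 267.051 = 0.0603.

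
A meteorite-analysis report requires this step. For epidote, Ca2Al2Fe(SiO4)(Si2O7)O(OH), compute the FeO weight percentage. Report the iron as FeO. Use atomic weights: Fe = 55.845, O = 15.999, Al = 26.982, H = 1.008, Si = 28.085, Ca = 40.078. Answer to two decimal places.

Formula mass = 483.215 g/mol.
1 Fe → 1.0000 mol FeO per formula unit; M(FeO) = 71.844, so FeO mass = 71.844 g.
71.844/483.215 × 100 = 14.87 wt%.

14.87 wt%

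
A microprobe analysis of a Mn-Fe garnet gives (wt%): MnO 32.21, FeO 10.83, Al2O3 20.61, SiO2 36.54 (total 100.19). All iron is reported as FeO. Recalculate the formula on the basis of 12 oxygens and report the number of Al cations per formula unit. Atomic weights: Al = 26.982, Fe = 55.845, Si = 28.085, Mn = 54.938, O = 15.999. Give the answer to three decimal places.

1.998 Al apfu

32.21 wt% MnO ÷ 70.937 g/mol = 0.45406 mol, giving 0.45406 Mn and 0.45406 O.
10.83 wt% FeO ÷ 71.844 g/mol = 0.15074 mol, giving 0.15074 Fe and 0.15074 O.
20.61 wt% Al2O3 ÷ 101.961 g/mol = 0.20214 mol, giving 0.40428 Al and 0.60642 O.
36.54 wt% SiO2 ÷ 60.083 g/mol = 0.60816 mol, giving 0.60816 Si and 1.21632 O.
Oxygen sums to 2.42754; scaling by 12/2.42754 = 4.94328 puts the formula on 12 O.
Al: 0.40428 × 4.94328 = 1.998 atoms per formula unit.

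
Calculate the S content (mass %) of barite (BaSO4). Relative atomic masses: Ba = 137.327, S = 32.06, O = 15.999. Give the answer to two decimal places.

13.74 mass %

M(BaSO4) = 233.383 g/mol.
S contributes 1 × 32.06 = 32.060 g per mole.
32.060/233.383 = 0.1374 → 13.74%.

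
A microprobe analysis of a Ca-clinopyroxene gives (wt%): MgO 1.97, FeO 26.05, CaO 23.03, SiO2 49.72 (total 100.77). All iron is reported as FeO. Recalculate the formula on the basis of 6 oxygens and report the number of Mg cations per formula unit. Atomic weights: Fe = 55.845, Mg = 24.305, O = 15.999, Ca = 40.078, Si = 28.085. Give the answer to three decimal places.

MgO (M=40.304): mol = 0.04888; Mg = 0.04888, O = 0.04888.
FeO (M=71.844): mol = 0.36259; Fe = 0.36259, O = 0.36259.
CaO (M=56.077): mol = 0.41069; Ca = 0.41069, O = 0.41069.
SiO2 (M=60.083): mol = 0.82752; Si = 0.82752, O = 1.65504.
ΣO = 2.47720; factor = 6/ΣO = 2.42209.
Mg apfu = 0.04888 × 2.42209 = 0.118.

0.118 Mg apfu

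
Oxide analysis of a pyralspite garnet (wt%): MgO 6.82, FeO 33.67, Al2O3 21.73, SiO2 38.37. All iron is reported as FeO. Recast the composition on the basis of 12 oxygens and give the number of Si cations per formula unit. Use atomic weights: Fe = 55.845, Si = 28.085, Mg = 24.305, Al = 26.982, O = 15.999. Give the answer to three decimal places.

3.000 Si apfu

MgO (M=40.304): mol = 0.16921; Mg = 0.16921, O = 0.16921.
FeO (M=71.844): mol = 0.46865; Fe = 0.46865, O = 0.46865.
Al2O3 (M=101.961): mol = 0.21312; Al = 0.42624, O = 0.63936.
SiO2 (M=60.083): mol = 0.63862; Si = 0.63862, O = 1.27724.
ΣO = 2.55446; factor = 12/ΣO = 4.69767.
Si apfu = 0.63862 × 4.69767 = 3.000.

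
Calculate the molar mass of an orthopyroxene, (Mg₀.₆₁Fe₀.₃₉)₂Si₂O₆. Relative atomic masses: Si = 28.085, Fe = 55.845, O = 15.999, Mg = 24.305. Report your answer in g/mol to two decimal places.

225.38 g/mol

The formula mass is the sum 1.22·24.305 + 0.78·55.845 + 2·28.085 + 6·15.999.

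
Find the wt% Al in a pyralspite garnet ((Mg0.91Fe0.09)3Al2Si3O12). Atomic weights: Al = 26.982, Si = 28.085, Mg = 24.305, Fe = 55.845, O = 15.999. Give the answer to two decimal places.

Molar mass of (Mg0.91Fe0.09)3Al2Si3O12: 2.73×24.305 + 0.27×55.845 + 2×26.982 + 3×28.085 + 12×15.999 = 411.638 g/mol.
Mass of Al per formula unit: 2 × 26.982 = 53.964 g.
Weight fraction Al = 53.964 / 411.638 = 0.1311.

13.11 mass %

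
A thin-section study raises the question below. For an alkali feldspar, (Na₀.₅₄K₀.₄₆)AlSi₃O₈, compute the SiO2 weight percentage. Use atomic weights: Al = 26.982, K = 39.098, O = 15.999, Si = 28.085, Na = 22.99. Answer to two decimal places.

Molar mass of (Na₀.₅₄K₀.₄₆)AlSi₃O₈ = 0.54·22.99 + 0.46·39.098 + 1·26.982 + 3·28.085 + 8·15.999 = 269.629 g/mol.
Each formula unit contains 3 Si, equivalent to 3/1 = 3.0000 mol SiO2.
M(SiO2) = 1×28.085 + 2×15.999 = 60.083 g/mol.
Mass of SiO2 per formula unit = 3.0000 × 60.083 = 180.249 g.
SiO2 wt% = 180.249 / 269.629 × 100 = 66.85%.

66.85 wt%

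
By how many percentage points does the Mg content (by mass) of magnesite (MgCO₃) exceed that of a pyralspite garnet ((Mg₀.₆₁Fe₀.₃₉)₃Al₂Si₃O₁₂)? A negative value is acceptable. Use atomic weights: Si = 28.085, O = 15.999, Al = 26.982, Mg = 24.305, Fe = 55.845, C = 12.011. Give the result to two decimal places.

18.72 percentage points

M(MgCO₃) = 84.313 g/mol, so wt% Mg = 24.305/84.313 × 100 = 28.83%.
M((Mg₀.₆₁Fe₀.₃₉)₃Al₂Si₃O₁₂) = 440.024 g/mol, so wt% Mg = 44.478/440.024 × 100 = 10.11%.
28.83 − 10.11 = 18.72 pp.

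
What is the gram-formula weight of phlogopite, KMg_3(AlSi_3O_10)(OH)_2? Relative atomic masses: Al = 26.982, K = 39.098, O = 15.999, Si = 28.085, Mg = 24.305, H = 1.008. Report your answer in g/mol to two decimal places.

417.25 g/mol

M = 1(39.098) + 3(24.305) + 1(26.982) + 3(28.085) + 12(15.999) + 2(1.008)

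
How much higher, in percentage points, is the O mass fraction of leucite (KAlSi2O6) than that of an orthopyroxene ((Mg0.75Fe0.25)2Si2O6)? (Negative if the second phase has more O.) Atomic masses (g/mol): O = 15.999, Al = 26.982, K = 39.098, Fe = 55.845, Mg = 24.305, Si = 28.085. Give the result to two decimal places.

-0.35 percentage points

First mineral: 95.994 g O in 218.244 g formula = 43.98 wt% O.
Second mineral: 95.994 g O in 216.544 g formula = 44.33 wt% O.
43.98% − 44.33% gives a difference of -0.35 percentage points.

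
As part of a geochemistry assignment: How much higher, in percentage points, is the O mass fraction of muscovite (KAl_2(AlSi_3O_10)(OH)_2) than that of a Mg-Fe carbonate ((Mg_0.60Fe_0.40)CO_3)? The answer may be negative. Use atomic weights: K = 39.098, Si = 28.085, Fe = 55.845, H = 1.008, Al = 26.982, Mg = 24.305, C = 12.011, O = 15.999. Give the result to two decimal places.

-1.32 percentage points

First mineral: 191.988 g O in 398.303 g formula = 48.20 wt% O.
Second mineral: 47.997 g O in 96.929 g formula = 49.52 wt% O.
48.20% − 49.52% gives a difference of -1.32 percentage points.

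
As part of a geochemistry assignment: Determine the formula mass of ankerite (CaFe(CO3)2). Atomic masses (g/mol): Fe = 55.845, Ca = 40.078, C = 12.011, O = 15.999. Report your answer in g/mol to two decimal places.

215.94 g/mol

Ca: 1 × 40.078 = 40.0780
Fe: 1 × 55.845 = 55.8450
C: 2 × 12.011 = 24.0220
O: 6 × 15.999 = 95.9940
Summing the contributions gives the formula mass.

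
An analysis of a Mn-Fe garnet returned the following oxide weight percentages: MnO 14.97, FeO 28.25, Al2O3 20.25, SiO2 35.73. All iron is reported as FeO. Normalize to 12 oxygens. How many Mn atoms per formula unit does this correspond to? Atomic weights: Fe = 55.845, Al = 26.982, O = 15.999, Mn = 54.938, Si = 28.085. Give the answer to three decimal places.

MnO (M=70.937): mol = 0.21103; Mn = 0.21103, O = 0.21103.
FeO (M=71.844): mol = 0.39321; Fe = 0.39321, O = 0.39321.
Al2O3 (M=101.961): mol = 0.19861; Al = 0.39722, O = 0.59583.
SiO2 (M=60.083): mol = 0.59468; Si = 0.59468, O = 1.18936.
ΣO = 2.38943; factor = 12/ΣO = 5.02212.
Mn apfu = 0.21103 × 5.02212 = 1.060.

1.060 Mn apfu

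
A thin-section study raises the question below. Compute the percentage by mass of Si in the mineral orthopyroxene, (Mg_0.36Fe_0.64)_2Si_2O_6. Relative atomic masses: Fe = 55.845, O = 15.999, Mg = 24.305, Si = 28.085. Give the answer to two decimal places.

Molar mass of (Mg_0.36Fe_0.64)_2Si_2O_6: 0.72*24.305 + 1.28*55.845 + 2*28.085 + 6*15.999 = 241.145 g/mol.
Mass of Si per formula unit: 2 × 28.085 = 56.170 g.
Weight fraction Si = 56.170 / 241.145 = 0.2329.

23.29 mass %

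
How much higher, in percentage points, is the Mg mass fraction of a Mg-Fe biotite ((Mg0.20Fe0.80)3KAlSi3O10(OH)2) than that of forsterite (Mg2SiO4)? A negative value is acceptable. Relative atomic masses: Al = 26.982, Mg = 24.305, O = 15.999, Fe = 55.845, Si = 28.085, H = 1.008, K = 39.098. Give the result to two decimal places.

M((Mg0.20Fe0.80)3KAlSi3O10(OH)2) = 492.950 g/mol, so wt% Mg = 14.583/492.950 × 100 = 2.96%.
M(Mg2SiO4) = 140.691 g/mol, so wt% Mg = 48.610/140.691 × 100 = 34.55%.
2.96 − 34.55 = -31.59 pp.

-31.59 percentage points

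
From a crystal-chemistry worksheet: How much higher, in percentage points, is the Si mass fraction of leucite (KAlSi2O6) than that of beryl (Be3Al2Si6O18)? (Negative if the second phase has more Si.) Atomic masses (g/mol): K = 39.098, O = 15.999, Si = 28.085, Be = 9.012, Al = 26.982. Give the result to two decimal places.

M(KAlSi2O6) = 218.244 g/mol, so wt% Si = 56.170/218.244 × 100 = 25.74%.
M(Be3Al2Si6O18) = 537.492 g/mol, so wt% Si = 168.510/537.492 × 100 = 31.35%.
25.74 − 31.35 = -5.61 pp.

-5.61 percentage points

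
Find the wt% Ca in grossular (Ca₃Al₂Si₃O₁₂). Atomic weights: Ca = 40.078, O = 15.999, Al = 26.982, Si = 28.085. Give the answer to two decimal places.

Formula mass = 3×40.078 + 2×26.982 + 3×28.085 + 12×15.999 = 450.441 g/mol, of which 120.234 g is Ca.
So Ca makes up 120.234/450.441 = 0.2669 of the mass, i.e. 26.69%.

26.69 mass %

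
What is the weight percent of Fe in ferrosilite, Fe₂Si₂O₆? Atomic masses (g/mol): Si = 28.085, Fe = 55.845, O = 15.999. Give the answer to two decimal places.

42.33 wt%

Molar mass of Fe₂Si₂O₆: 2·55.845 + 2·28.085 + 6·15.999 = 263.854 g/mol.
Mass of Fe per formula unit: 2 × 55.845 = 111.690 g.
Weight fraction Fe = 111.690 / 263.854 = 0.4233.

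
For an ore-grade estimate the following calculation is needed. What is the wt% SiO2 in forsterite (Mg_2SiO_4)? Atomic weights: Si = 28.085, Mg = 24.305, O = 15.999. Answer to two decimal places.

42.71 wt%

M(Mg_2SiO_4) = 140.691 g/mol; M(SiO2) = 60.083 g/mol.
Moles SiO2 per formula unit = 1 Si ÷ 1 = 1.0000.
SiO2 fraction = (1.0000 × 60.083) / 140.691 = 60.083/140.691 = 0.4271.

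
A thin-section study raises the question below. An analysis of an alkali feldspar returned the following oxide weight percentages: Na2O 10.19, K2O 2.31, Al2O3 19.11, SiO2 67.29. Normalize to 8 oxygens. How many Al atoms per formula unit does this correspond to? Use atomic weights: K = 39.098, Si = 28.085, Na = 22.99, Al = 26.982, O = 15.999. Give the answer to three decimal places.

1.003 Al apfu

Na2O: 10.19/61.979 = 0.16441 mol → 0.32882 mol Na, 0.16441 mol O.
K2O: 2.31/94.195 = 0.02452 mol → 0.04904 mol K, 0.02452 mol O.
Al2O3: 19.11/101.961 = 0.18742 mol → 0.37484 mol Al, 0.56226 mol O.
SiO2: 67.29/60.083 = 1.11995 mol → 1.11995 mol Si, 2.23990 mol O.
Total oxygen = 2.99109 mol. Normalization factor = 8/2.99109 = 2.67461.
Al per 8 O = 0.37484 × 2.67461 = 1.003.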